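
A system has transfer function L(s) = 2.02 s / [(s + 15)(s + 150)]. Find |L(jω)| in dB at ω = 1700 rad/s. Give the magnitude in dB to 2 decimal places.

|j1700| = 1700
|j1700 + 15| = √(1700² + 15²) = 1700
|j1700 + 150| = √(1700² + 150²) = 1707
|L(j1700)| = 2.02 × 1700 / (1700 × 1707) = 0.0011836
20 log₁₀(0.0011836) = -58.536 dB

-58.54 dB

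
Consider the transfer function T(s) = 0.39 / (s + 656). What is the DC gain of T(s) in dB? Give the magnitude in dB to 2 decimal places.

-64.52 dB

T(0) = 0.39 / 656 = 0.00059451
20 log₁₀(0.00059451) = -64.517 dB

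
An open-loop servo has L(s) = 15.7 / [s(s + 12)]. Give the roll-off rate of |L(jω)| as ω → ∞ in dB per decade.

With 0 zeros and 2 poles, the high-frequency asymptotic slope is 20 × (0 − 2) = -40 dB/decade.

-40 dB/decade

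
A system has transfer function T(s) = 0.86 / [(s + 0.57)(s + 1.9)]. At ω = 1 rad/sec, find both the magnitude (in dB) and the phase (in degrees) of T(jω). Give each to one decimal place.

|j1 + 0.57| = √(1² + 0.57²) = 1.151
|j1 + 1.9| = √(1² + 1.9²) = 2.147
|T(j1)| = 0.86 / (1.151 × 2.147) = 0.34798
20 log₁₀(0.34798) = -9.17 dB
∠(j1 + 0.57) = arctan(1/0.57) = 60.32°
∠(j1 + 1.9) = arctan(1/1.9) = 27.76°
∠T(j1) = − (60.32° + 27.76°) = -88.08°

|T| = -9.2 dB, ∠T = -88.1 deg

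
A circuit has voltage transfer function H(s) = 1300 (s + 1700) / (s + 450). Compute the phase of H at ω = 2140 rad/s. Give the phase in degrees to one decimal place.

∠(j2140 + 1700) = arctan(2140/1700) = 51.54°
∠(j2140 + 450) = arctan(2140/450) = 78.12°
∠H(j2140) = 51.54° − 78.12° = -26.59°

-26.6°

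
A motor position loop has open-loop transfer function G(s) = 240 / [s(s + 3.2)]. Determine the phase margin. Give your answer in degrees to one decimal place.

Gain crossover: |G(jω)| = 1 at ω ≈ 15.3 rad s⁻¹.
∠G(j15.3) = −90° − arctan(15.3/3.2) ≈ -168.21°
PM = 180° + (-168.21°) = 11.79°

11.8°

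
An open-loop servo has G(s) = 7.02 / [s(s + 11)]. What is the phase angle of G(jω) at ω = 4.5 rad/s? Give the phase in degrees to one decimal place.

∠(j4.5 + 11) = arctan(4.5/11) = 22.25°
∠(j4.5) = 90.00°
∠G(j4.5) = − (22.25° + 90.00°) = -112.25°

-112.2°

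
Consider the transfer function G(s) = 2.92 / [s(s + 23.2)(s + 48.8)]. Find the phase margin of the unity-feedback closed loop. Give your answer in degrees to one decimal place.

90.0°

Gain crossover: |G(jω)| = 1 at ω ≈ 0.00258 rad/sec.
∠G(j0.00258) = −90° − arctan(0.00258/23.2) − arctan(0.00258/48.8) ≈ -90.01°
PM = 180° + (-90.01°) = 89.99°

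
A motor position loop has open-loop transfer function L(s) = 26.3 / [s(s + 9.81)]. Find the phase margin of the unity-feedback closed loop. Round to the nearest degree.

Gain crossover: |L(jω)| = 1 at ω ≈ 2.59 rad/s.
∠L(j2.59) = −90° − arctan(2.59/9.81) ≈ -104.80°
PM = 180° + (-104.80°) = 75.20°

75°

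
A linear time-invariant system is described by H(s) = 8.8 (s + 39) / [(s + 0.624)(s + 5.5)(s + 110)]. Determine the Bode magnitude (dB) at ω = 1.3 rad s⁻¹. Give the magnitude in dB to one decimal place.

-8.3 dB

|j1.3 + 39| = √(1.3² + 39²) = 39.02
|j1.3 + 0.624| = √(1.3² + 0.624²) = 1.442
|j1.3 + 5.5| = √(1.3² + 5.5²) = 5.652
|j1.3 + 110| = √(1.3² + 110²) = 110
|H(j1.3)| = 8.8 × 39.02 / (1.442 × 5.652 × 110) = 0.38303
20 log₁₀(0.38303) = -8.34 dB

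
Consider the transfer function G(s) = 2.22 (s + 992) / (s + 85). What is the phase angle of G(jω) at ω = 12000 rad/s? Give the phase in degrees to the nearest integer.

∠(j12000 + 992) = arctan(12000/992) = 85.27°
∠(j12000 + 85) = arctan(12000/85) = 89.59°
∠G(j12000) = 85.27° − 89.59° = -4.32°

-4°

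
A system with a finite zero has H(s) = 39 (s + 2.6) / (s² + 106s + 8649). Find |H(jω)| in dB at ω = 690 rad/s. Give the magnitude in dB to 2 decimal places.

-24.90 dB

|j690 + 2.6| = √(690² + 2.6²) = 690
|(j690)² + 106(j690) + 8649| = |-4.6745e+05 + j73140| = 4.731e+05
|H(j690)| = 39 × 690 / 4.731e+05 = 0.056876
20 log₁₀(0.056876) = -24.901 dB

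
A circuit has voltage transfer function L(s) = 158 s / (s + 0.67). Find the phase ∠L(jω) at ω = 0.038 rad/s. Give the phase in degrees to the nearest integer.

87°

∠(j0.038) = 90.00°
∠(j0.038 + 0.67) = arctan(0.038/0.67) = 3.25°
∠L(j0.038) = 90.00° − 3.25° = 86.75°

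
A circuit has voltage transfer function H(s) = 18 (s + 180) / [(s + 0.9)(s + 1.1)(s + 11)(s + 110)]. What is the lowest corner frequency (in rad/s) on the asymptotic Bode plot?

Break frequencies occur at each pole and zero magnitude: 0.9 rad/s, 1.1 rad/s, 11 rad/s, 110 rad/s, 180 rad/s.
The lowest is 0.9 rad/s.

0.9 rad/s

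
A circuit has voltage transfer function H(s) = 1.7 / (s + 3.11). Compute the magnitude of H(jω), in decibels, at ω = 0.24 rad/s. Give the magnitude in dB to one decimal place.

|j0.24 + 3.11| = √(0.24² + 3.11²) = 3.119
|H(j0.24)| = 1.7 / 3.119 = 0.545
20 log₁₀(0.545) = -5.27 dB

-5.3 dB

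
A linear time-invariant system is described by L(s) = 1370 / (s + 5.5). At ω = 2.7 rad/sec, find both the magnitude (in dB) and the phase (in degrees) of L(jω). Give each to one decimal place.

|j2.7 + 5.5| = √(2.7² + 5.5²) = 6.127
|L(j2.7)| = 1370 / 6.127 = 223.6
20 log₁₀(223.6) = 46.99 dB
∠(j2.7 + 5.5) = arctan(2.7/5.5) = 26.15°
∠L(j2.7) = −26.15° = -26.15°

|L| = 47.0 dB, ∠L = -26.1 deg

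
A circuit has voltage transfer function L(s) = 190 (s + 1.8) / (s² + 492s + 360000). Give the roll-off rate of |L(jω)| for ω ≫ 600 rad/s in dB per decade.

-20 dB/decade

With 1 zero and 2 poles, the high-frequency asymptotic slope is 20 × (1 − 2) = -20 dB/decade.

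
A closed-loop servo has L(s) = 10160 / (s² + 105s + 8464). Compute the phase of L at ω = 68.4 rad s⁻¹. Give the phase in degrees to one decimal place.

-62.2°

∠[(j68.4)² + 105(j68.4) + 8464] = ∠[3785.4 + j7182] = 62.21°
∠L(j68.4) = −62.21° = -62.21°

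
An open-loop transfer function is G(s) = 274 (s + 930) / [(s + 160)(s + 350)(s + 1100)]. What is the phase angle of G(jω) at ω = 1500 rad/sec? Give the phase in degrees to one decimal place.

∠(j1500 + 930) = arctan(1500/930) = 58.20°
∠(j1500 + 160) = arctan(1500/160) = 83.91°
∠(j1500 + 350) = arctan(1500/350) = 76.87°
∠(j1500 + 1100) = arctan(1500/1100) = 53.75°
∠G(j1500) = 58.20° − (83.91° + 76.87° + 53.75°) = -156.32°

-156.3°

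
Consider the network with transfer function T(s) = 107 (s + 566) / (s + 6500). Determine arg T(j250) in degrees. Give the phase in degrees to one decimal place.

∠(j250 + 566) = arctan(250/566) = 23.83°
∠(j250 + 6500) = arctan(250/6500) = 2.20°
∠T(j250) = 23.83° − 2.20° = 21.63°

21.6°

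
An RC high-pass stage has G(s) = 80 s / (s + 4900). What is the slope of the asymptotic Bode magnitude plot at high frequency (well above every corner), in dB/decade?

With 1 zero and 1 pole, the high-frequency asymptotic slope is 20 × (1 − 1) = 0 dB/decade.

0 dB/decade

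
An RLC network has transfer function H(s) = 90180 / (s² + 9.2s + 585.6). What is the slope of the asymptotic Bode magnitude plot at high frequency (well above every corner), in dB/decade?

-40 dB/decade

With 0 zeros and 2 poles, the high-frequency asymptotic slope is 20 × (0 − 2) = -40 dB/decade.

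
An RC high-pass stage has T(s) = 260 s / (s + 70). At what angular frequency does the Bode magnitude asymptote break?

The single real pole at s = −70 gives a corner at ω = 70 rad/s.

70 rad/s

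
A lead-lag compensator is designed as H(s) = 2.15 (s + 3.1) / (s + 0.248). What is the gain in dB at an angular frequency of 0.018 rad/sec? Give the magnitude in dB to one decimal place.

28.6 dB

|j0.018 + 3.1| = √(0.018² + 3.1²) = 3.1
|j0.018 + 0.248| = √(0.018² + 0.248²) = 0.2487
|H(j0.018)| = 2.15 × 3.1 / 0.2487 = 26.805
20 log₁₀(26.805) = 28.56 dB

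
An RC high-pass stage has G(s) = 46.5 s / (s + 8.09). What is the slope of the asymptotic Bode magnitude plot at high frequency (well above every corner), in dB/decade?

With 1 zero and 1 pole, the high-frequency asymptotic slope is 20 × (1 − 1) = 0 dB/decade.

0 dB/decade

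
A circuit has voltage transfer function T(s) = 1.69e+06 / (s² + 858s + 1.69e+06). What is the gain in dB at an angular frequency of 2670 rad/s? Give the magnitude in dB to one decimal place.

-10.9 dB

|(j2670)² + 858(j2670) + 1.69e+06| = |-5.4389e+06 + j2.2909e+06| = 5.902e+06
|T(j2670)| = 1.69e+06 / 5.902e+06 = 0.28636
20 log₁₀(0.28636) = -10.86 dB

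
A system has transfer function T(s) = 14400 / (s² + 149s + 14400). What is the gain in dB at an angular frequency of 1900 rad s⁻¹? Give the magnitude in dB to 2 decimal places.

-47.98 dB

|(j1900)² + 149(j1900) + 14400| = |-3.5956e+06 + j2.831e+05| = 3.607e+06
|T(j1900)| = 14400 / 3.607e+06 = 0.0039925
20 log₁₀(0.0039925) = -47.975 dB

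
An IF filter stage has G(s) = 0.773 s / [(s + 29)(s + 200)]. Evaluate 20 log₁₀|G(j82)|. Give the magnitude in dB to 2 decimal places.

-49.44 dB

|j82| = 82
|j82 + 29| = √(82² + 29²) = 86.98
|j82 + 200| = √(82² + 200²) = 216.2
|G(j82)| = 0.773 × 82 / (86.98 × 216.2) = 0.0033715
20 log₁₀(0.0033715) = -49.444 dB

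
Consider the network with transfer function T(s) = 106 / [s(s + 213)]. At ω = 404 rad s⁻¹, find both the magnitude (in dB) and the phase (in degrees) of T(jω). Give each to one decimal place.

|T| = -64.8 dB, ∠T = -152.2°

|j404 + 213| = √(404² + 213²) = 456.7
|j404| = 404
|T(j404)| = 106 / (456.7 × 404) = 0.00057449
20 log₁₀(0.00057449) = -64.81 dB
∠(j404 + 213) = arctan(404/213) = 62.20°
∠(j404) = 90.00°
∠T(j404) = − (62.20° + 90.00°) = -152.20°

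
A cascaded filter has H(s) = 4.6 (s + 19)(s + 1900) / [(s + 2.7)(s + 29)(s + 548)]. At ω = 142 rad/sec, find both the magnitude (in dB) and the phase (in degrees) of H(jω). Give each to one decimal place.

|j142 + 19| = √(142² + 19²) = 143.3
|j142 + 1900| = √(142² + 1900²) = 1905
|j142 + 2.7| = √(142² + 2.7²) = 142
|j142 + 29| = √(142² + 29²) = 144.9
|j142 + 548| = √(142² + 548²) = 566.1
|H(j142)| = 4.6 × 143.3 × 1905 / (142 × 144.9 × 566.1) = 0.10776
20 log₁₀(0.10776) = -19.35 dB
∠(j142 + 19) = arctan(142/19) = 82.38°
∠(j142 + 1900) = arctan(142/1900) = 4.27°
∠(j142 + 2.7) = arctan(142/2.7) = 88.91°
∠(j142 + 29) = arctan(142/29) = 78.46°
∠(j142 + 548) = arctan(142/548) = 14.53°
∠H(j142) = 82.38° + 4.27° − (88.91° + 78.46° + 14.53°) = -95.24°

|H| = -19.4 dB, ∠H = -95.2°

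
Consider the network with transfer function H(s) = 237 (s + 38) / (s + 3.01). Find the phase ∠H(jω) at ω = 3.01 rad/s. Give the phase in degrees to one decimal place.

∠(j3.01 + 38) = arctan(3.01/38) = 4.53°
∠(j3.01 + 3.01) = arctan(3.01/3.01) = 45.00°
∠H(j3.01) = 4.53° − 45.00° = -40.47°

-40.5°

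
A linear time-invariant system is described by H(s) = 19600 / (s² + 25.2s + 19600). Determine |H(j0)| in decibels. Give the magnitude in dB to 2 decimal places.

H(0) = 19600 / 19600 = 1
20 log₁₀(1) = 0.000 dB

0.00 dB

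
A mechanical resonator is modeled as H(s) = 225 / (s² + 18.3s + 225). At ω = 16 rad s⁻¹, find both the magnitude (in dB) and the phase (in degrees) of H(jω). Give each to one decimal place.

|H| = -2.3 dB, ∠H = -96.0°

|(j16)² + 18.3(j16) + 225| = |-31 + j292.8| = 294.4
|H(j16)| = 225 / 294.4 = 0.76417
20 log₁₀(0.76417) = -2.34 dB
∠[(j16)² + 18.3(j16) + 225] = ∠[-31 + j292.8] = 96.04°
∠H(j16) = −96.04° = -96.04°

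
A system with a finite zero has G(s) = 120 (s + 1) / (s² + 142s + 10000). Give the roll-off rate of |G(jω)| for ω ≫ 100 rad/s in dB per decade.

With 1 zero and 2 poles, the high-frequency asymptotic slope is 20 × (1 − 2) = -20 dB/decade.

-20 dB/decade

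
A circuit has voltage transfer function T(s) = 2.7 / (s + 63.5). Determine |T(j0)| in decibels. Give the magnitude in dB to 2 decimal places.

-27.43 dB

T(0) = 2.7 / 63.5 = 0.04252
20 log₁₀(0.04252) = -27.428 dB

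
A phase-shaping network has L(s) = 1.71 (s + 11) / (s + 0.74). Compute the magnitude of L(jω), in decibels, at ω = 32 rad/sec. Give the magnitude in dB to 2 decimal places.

5.14 dB

|j32 + 11| = √(32² + 11²) = 33.84
|j32 + 0.74| = √(32² + 0.74²) = 32.01
|L(j32)| = 1.71 × 33.84 / 32.01 = 1.8077
20 log₁₀(1.8077) = 5.143 dB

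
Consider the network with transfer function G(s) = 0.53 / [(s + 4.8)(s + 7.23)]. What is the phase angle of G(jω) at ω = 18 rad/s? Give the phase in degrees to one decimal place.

∠(j18 + 4.8) = arctan(18/4.8) = 75.07°
∠(j18 + 7.23) = arctan(18/7.23) = 68.12°
∠G(j18) = − (75.07° + 68.12°) = -143.18°

-143.2°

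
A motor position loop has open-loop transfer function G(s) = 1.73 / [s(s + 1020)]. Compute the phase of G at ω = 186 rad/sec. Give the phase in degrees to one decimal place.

-100.3°

∠(j186 + 1020) = arctan(186/1020) = 10.33°
∠(j186) = 90.00°
∠G(j186) = − (10.33° + 90.00°) = -100.33°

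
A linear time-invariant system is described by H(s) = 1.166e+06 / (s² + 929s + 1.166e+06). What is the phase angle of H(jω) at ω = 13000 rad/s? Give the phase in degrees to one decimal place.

∠[(j13000)² + 929(j13000) + 1.166e+06] = ∠[-1.6783e+08 + j1.2077e+07] = 175.88°
∠H(j13000) = −175.88° = -175.88°

-175.9°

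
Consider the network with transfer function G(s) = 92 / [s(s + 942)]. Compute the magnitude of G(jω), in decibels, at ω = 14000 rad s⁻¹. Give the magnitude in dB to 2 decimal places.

-126.59 dB

|j14000 + 942| = √(14000² + 942²) = 1.403e+04
|j14000| = 1.4e+04
|G(j14000)| = 92 / (1.403e+04 × 1.4e+04) = 4.6833e-07
20 log₁₀(4.6833e-07) = -126.589 dB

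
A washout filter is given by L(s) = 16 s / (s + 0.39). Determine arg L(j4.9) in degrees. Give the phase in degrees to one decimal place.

∠(j4.9) = 90.00°
∠(j4.9 + 0.39) = arctan(4.9/0.39) = 85.45°
∠L(j4.9) = 90.00° − 85.45° = 4.55°

4.6 deg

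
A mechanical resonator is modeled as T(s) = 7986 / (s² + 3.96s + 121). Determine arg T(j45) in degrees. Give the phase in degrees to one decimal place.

-174.7°

∠[(j45)² + 3.96(j45) + 121] = ∠[-1904 + j178.2] = 174.65°
∠T(j45) = −174.65° = -174.65°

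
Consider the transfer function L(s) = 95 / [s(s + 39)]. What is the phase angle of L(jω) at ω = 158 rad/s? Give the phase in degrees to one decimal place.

∠(j158 + 39) = arctan(158/39) = 76.13°
∠(j158) = 90.00°
∠L(j158) = − (76.13° + 90.00°) = -166.13°

-166.1°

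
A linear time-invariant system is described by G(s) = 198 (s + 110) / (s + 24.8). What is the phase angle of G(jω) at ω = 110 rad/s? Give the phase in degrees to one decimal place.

-32.3°

∠(j110 + 110) = arctan(110/110) = 45.00°
∠(j110 + 24.8) = arctan(110/24.8) = 77.29°
∠G(j110) = 45.00° − 77.29° = -32.29°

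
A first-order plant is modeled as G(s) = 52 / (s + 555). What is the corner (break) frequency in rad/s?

555 rad/s

The single real pole at s = −555 gives a corner at ω = 555 rad/s.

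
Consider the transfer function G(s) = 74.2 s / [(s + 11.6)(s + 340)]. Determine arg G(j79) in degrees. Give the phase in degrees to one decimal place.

∠(j79) = 90.00°
∠(j79 + 11.6) = arctan(79/11.6) = 81.65°
∠(j79 + 340) = arctan(79/340) = 13.08°
∠G(j79) = 90.00° − (81.65° + 13.08°) = -4.73°

-4.7°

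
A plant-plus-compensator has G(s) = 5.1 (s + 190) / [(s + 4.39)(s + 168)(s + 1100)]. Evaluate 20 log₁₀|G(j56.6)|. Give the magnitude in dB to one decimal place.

-80.8 dB

|j56.6 + 190| = √(56.6² + 190²) = 198.3
|j56.6 + 4.39| = √(56.6² + 4.39²) = 56.77
|j56.6 + 168| = √(56.6² + 168²) = 177.3
|j56.6 + 1100| = √(56.6² + 1100²) = 1101
|G(j56.6)| = 5.1 × 198.3 / (56.77 × 177.3 × 1101) = 9.1211e-05
20 log₁₀(9.1211e-05) = -80.80 dB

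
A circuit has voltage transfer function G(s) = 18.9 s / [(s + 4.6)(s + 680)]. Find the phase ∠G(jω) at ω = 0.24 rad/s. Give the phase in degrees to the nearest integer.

87°

∠(j0.24) = 90.00°
∠(j0.24 + 4.6) = arctan(0.24/4.6) = 2.99°
∠(j0.24 + 680) = arctan(0.24/680) = 0.02°
∠G(j0.24) = 90.00° − (2.99° + 0.02°) = 86.99°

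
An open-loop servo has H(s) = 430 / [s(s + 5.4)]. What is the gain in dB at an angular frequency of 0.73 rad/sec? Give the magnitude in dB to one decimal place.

40.7 dB

|j0.73 + 5.4| = √(0.73² + 5.4²) = 5.449
|j0.73| = 0.73
|H(j0.73)| = 430 / (5.449 × 0.73) = 108.1
20 log₁₀(108.1) = 40.68 dB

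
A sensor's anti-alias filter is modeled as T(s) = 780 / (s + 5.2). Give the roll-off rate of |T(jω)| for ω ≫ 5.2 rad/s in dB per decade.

With 0 zeros and 1 pole, the high-frequency asymptotic slope is 20 × (0 − 1) = -20 dB/decade.

-20 dB/decade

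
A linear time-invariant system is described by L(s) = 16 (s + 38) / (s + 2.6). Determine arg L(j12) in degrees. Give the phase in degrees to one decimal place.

∠(j12 + 38) = arctan(12/38) = 17.53°
∠(j12 + 2.6) = arctan(12/2.6) = 77.77°
∠L(j12) = 17.53° − 77.77° = -60.25°

-60.2 deg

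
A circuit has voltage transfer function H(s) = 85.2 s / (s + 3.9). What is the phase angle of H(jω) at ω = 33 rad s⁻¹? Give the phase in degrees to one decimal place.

∠(j33) = 90.00°
∠(j33 + 3.9) = arctan(33/3.9) = 83.26°
∠H(j33) = 90.00° − 83.26° = 6.74°

6.7°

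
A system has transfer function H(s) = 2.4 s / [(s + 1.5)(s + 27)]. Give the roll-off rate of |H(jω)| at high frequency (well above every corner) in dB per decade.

-20 dB/decade

With 1 zero and 2 poles, the high-frequency asymptotic slope is 20 × (1 − 2) = -20 dB/decade.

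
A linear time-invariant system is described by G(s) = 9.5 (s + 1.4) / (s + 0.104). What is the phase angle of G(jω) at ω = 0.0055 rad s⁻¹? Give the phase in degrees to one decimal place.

∠(j0.0055 + 1.4) = arctan(0.0055/1.4) = 0.23°
∠(j0.0055 + 0.104) = arctan(0.0055/0.104) = 3.03°
∠G(j0.0055) = 0.23° − 3.03° = -2.80°

-2.8°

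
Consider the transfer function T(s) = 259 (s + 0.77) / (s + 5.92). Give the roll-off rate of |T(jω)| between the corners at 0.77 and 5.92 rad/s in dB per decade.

In this band the factors already past their corner are: zero at 0.77; net slope = 20 dB/decade.

20 dB/decade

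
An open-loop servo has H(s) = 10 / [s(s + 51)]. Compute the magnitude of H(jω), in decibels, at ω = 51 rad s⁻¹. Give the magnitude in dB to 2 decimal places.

-51.31 dB

|j51 + 51| = √(51² + 51²) = 72.12
|j51| = 51
|H(j51)| = 10 / (72.12 × 51) = 0.0027186
20 log₁₀(0.0027186) = -51.313 dB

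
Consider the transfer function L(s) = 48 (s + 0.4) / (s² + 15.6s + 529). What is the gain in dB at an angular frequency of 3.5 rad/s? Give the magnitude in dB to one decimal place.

-9.8 dB

|j3.5 + 0.4| = √(3.5² + 0.4²) = 3.523
|(j3.5)² + 15.6(j3.5) + 529| = |516.75 + j54.6| = 519.6
|L(j3.5)| = 48 × 3.523 / 519.6 = 0.32541
20 log₁₀(0.32541) = -9.75 dB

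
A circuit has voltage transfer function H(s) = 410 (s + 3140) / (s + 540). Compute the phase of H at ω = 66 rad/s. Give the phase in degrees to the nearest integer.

∠(j66 + 3140) = arctan(66/3140) = 1.20°
∠(j66 + 540) = arctan(66/540) = 6.97°
∠H(j66) = 1.20° − 6.97° = -5.76°

-6 deg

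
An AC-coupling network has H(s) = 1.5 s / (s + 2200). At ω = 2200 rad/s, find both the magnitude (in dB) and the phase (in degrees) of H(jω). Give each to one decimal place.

|j2200| = 2200
|j2200 + 2200| = √(2200² + 2200²) = 3111
|H(j2200)| = 1.5 × 2200 / 3111 = 1.0607
20 log₁₀(1.0607) = 0.51 dB
∠(j2200) = 90.00°
∠(j2200 + 2200) = arctan(2200/2200) = 45.00°
∠H(j2200) = 90.00° − 45.00° = 45.00°

|H| = 0.5 dB, ∠H = 45.0 deg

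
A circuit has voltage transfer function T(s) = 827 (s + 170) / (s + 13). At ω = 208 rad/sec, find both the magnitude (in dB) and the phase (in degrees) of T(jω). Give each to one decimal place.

|j208 + 170| = √(208² + 170²) = 268.6
|j208 + 13| = √(208² + 13²) = 208.4
|T(j208)| = 827 × 268.6 / 208.4 = 1066
20 log₁₀(1066) = 60.56 dB
∠(j208 + 170) = arctan(208/170) = 50.74°
∠(j208 + 13) = arctan(208/13) = 86.42°
∠T(j208) = 50.74° − 86.42° = -35.68°

|T| = 60.6 dB, ∠T = -35.7°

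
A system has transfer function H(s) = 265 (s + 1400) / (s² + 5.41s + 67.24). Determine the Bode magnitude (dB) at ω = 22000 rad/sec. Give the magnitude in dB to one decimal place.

|j22000 + 1400| = √(22000² + 1400²) = 2.204e+04
|(j22000)² + 5.41(j22000) + 67.24| = |-4.84e+08 + j1.1902e+05| = 4.84e+08
|H(j22000)| = 265 × 2.204e+04 / 4.84e+08 = 0.01207
20 log₁₀(0.01207) = -38.37 dB

-38.4 dB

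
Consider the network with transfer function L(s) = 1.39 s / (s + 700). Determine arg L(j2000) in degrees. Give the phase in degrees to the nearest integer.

∠(j2000) = 90.00°
∠(j2000 + 700) = arctan(2000/700) = 70.71°
∠L(j2000) = 90.00° − 70.71° = 19.29°

19 deg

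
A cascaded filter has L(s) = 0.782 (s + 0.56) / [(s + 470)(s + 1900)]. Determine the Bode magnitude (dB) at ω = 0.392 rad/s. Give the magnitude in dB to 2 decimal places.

|j0.392 + 0.56| = √(0.392² + 0.56²) = 0.6836
|j0.392 + 470| = √(0.392² + 470²) = 470
|j0.392 + 1900| = √(0.392² + 1900²) = 1900
|L(j0.392)| = 0.782 × 0.6836 / (470 × 1900) = 5.986e-07
20 log₁₀(5.986e-07) = -124.457 dB

-124.46 dB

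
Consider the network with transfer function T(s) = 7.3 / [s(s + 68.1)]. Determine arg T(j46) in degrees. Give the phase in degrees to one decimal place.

-124.0°

∠(j46 + 68.1) = arctan(46/68.1) = 34.04°
∠(j46) = 90.00°
∠T(j46) = − (34.04° + 90.00°) = -124.04°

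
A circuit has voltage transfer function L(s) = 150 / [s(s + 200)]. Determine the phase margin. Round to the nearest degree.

90°

Gain crossover: |L(jω)| = 1 at ω ≈ 0.75 rad/s.
∠L(j0.75) = −90° − arctan(0.75/200) ≈ -90.21°
PM = 180° + (-90.21°) = 89.79°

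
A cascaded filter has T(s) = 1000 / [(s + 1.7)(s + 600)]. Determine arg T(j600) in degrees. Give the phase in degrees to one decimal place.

-134.8 deg

∠(j600 + 1.7) = arctan(600/1.7) = 89.84°
∠(j600 + 600) = arctan(600/600) = 45.00°
∠T(j600) = − (89.84° + 45.00°) = -134.84°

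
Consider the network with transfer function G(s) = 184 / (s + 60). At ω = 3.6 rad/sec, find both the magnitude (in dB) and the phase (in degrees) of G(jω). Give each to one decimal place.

|j3.6 + 60| = √(3.6² + 60²) = 60.11
|G(j3.6)| = 184 / 60.11 = 3.0612
20 log₁₀(3.0612) = 9.72 dB
∠(j3.6 + 60) = arctan(3.6/60) = 3.43°
∠G(j3.6) = −3.43° = -3.43°

|G| = 9.7 dB, ∠G = -3.4°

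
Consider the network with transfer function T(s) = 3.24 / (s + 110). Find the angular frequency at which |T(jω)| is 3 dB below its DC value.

110 rad/sec

For a single-pole low-pass, the −3 dB point is at the pole: ω = 110 rad/sec.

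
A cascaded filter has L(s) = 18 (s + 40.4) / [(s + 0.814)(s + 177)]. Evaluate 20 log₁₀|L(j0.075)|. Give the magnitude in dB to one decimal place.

|j0.075 + 40.4| = √(0.075² + 40.4²) = 40.4
|j0.075 + 0.814| = √(0.075² + 0.814²) = 0.8174
|j0.075 + 177| = √(0.075² + 177²) = 177
|L(j0.075)| = 18 × 40.4 / (0.8174 × 177) = 5.026
20 log₁₀(5.026) = 14.02 dB

14.0 dB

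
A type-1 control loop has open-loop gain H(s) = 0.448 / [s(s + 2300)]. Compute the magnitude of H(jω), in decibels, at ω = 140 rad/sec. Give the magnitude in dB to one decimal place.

|j140 + 2300| = √(140² + 2300²) = 2304
|j140| = 140
|H(j140)| = 0.448 / (2304 × 140) = 1.3887e-06
20 log₁₀(1.3887e-06) = -117.15 dB

-117.1 dB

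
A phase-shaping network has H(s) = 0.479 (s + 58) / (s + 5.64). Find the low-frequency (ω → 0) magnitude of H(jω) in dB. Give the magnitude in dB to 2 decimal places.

H(0) = 0.479 × 58 / 5.64 = 4.9259
20 log₁₀(4.9259) = 13.850 dB

13.85 dB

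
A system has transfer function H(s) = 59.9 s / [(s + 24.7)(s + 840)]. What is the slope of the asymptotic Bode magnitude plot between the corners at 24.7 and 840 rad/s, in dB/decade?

In this band the factors already past their corner are: 1 differentiator zero, pole at 24.7; net slope = 0 dB/decade.

0 dB/decade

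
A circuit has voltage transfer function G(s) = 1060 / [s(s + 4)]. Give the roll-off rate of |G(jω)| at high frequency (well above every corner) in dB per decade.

With 0 zeros and 2 poles, the high-frequency asymptotic slope is 20 × (0 − 2) = -40 dB/decade.

-40 dB/decade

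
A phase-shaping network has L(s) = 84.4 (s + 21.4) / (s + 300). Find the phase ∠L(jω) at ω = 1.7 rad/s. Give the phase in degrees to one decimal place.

∠(j1.7 + 21.4) = arctan(1.7/21.4) = 4.54°
∠(j1.7 + 300) = arctan(1.7/300) = 0.32°
∠L(j1.7) = 4.54° − 0.32° = 4.22°

4.2°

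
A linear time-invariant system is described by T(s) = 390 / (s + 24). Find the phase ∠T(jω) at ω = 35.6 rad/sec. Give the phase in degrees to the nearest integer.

-56 deg

∠(j35.6 + 24) = arctan(35.6/24) = 56.01°
∠T(j35.6) = −56.01° = -56.01°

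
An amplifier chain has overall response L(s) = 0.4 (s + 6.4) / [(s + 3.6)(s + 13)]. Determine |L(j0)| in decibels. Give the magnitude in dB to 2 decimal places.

-25.24 dB

L(0) = 0.4 × 6.4 / (3.6 × 13) = 0.054701
20 log₁₀(0.054701) = -25.240 dB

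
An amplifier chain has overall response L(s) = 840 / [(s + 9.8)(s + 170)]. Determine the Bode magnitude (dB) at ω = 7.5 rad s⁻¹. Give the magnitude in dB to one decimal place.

|j7.5 + 9.8| = √(7.5² + 9.8²) = 12.34
|j7.5 + 170| = √(7.5² + 170²) = 170.2
|L(j7.5)| = 840 / (12.34 × 170.2) = 0.40001
20 log₁₀(0.40001) = -7.96 dB

-8.0 dB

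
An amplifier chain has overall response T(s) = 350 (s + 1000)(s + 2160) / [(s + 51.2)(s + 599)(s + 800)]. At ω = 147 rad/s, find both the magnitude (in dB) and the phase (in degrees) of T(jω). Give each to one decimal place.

|T| = 19.8 dB, ∠T = -82.7°

|j147 + 1000| = √(147² + 1000²) = 1011
|j147 + 2160| = √(147² + 2160²) = 2165
|j147 + 51.2| = √(147² + 51.2²) = 155.7
|j147 + 599| = √(147² + 599²) = 616.8
|j147 + 800| = √(147² + 800²) = 813.4
|T(j147)| = 350 × 1011 × 2165 / (155.7 × 616.8 × 813.4) = 9.8075
20 log₁₀(9.8075) = 19.83 dB
∠(j147 + 1000) = arctan(147/1000) = 8.36°
∠(j147 + 2160) = arctan(147/2160) = 3.89°
∠(j147 + 51.2) = arctan(147/51.2) = 70.80°
∠(j147 + 599) = arctan(147/599) = 13.79°
∠(j147 + 800) = arctan(147/800) = 10.41°
∠T(j147) = 8.36° + 3.89° − (70.80° + 13.79° + 10.41°) = -82.74°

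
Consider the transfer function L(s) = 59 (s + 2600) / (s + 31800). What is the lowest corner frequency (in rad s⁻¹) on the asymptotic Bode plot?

2600 rad s⁻¹

Break frequencies occur at each pole and zero magnitude: 2600 rad s⁻¹, 31800 rad s⁻¹.
The lowest is 2600 rad s⁻¹.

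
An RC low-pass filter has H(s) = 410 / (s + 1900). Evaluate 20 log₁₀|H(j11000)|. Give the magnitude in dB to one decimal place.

-28.7 dB

|j11000 + 1900| = √(11000² + 1900²) = 1.116e+04
|H(j11000)| = 410 / 1.116e+04 = 0.036729
20 log₁₀(0.036729) = -28.70 dB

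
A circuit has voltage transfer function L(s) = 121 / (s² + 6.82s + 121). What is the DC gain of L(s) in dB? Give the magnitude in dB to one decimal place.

0.0 dB

L(0) = 121 / 121 = 1
20 log₁₀(1) = 0.00 dB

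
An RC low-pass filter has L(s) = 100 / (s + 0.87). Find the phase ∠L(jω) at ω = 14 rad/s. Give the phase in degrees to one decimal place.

∠(j14 + 0.87) = arctan(14/0.87) = 86.44°
∠L(j14) = −86.44° = -86.44°

-86.4°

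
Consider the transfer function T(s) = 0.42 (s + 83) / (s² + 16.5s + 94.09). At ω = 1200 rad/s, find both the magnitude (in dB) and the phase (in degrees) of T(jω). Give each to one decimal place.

|j1200 + 83| = √(1200² + 83²) = 1203
|(j1200)² + 16.5(j1200) + 94.09| = |-1.4399e+06 + j19800| = 1.44e+06
|T(j1200)| = 0.42 × 1203 / 1.44e+06 = 0.00035083
20 log₁₀(0.00035083) = -69.10 dB
∠(j1200 + 83) = arctan(1200/83) = 86.04°
∠[(j1200)² + 16.5(j1200) + 94.09] = ∠[-1.4399e+06 + j19800] = 179.21°
∠T(j1200) = 86.04° − 179.21° = -93.17°

|T| = -69.1 dB, ∠T = -93.2 deg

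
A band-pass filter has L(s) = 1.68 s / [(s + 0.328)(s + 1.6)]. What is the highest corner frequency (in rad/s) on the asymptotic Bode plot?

1.6 rad/s

Break frequencies occur at each pole and zero magnitude: 0.328 rad/s, 1.6 rad/s.
The highest is 1.6 rad/s.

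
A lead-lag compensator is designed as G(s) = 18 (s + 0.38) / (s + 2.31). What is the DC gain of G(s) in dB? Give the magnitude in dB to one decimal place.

9.4 dB

G(0) = 18 × 0.38 / 2.31 = 2.961
20 log₁₀(2.961) = 9.43 dB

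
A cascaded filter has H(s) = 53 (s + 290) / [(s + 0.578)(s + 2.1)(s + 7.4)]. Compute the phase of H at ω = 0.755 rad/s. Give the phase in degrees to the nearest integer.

∠(j0.755 + 290) = arctan(0.755/290) = 0.15°
∠(j0.755 + 0.578) = arctan(0.755/0.578) = 52.56°
∠(j0.755 + 2.1) = arctan(0.755/2.1) = 19.77°
∠(j0.755 + 7.4) = arctan(0.755/7.4) = 5.83°
∠H(j0.755) = 0.15° − (52.56° + 19.77° + 5.83°) = -78.01°

-78°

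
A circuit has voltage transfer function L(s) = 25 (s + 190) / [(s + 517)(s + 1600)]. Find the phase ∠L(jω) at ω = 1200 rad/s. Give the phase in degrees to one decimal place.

∠(j1200 + 190) = arctan(1200/190) = 81.00°
∠(j1200 + 517) = arctan(1200/517) = 66.69°
∠(j1200 + 1600) = arctan(1200/1600) = 36.87°
∠L(j1200) = 81.00° − (66.69° + 36.87°) = -22.56°

-22.6°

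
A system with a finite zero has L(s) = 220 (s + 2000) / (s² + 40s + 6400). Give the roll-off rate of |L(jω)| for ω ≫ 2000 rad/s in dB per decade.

With 1 zero and 2 poles, the high-frequency asymptotic slope is 20 × (1 − 2) = -20 dB/decade.

-20 dB/decade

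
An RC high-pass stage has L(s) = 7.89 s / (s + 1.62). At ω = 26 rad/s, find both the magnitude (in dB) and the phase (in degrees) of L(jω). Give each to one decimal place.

|j26| = 26
|j26 + 1.62| = √(26² + 1.62²) = 26.05
|L(j26)| = 7.89 × 26 / 26.05 = 7.8747
20 log₁₀(7.8747) = 17.92 dB
∠(j26) = 90.00°
∠(j26 + 1.62) = arctan(26/1.62) = 86.43°
∠L(j26) = 90.00° − 86.43° = 3.57°

|L| = 17.9 dB, ∠L = 3.6°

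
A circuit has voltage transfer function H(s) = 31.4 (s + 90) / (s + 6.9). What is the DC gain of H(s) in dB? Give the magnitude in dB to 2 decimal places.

52.25 dB

H(0) = 31.4 × 90 / 6.9 = 409.57
20 log₁₀(409.57) = 52.246 dB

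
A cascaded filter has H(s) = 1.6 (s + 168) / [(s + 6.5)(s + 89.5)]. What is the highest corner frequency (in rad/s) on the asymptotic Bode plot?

168 rad/s

Break frequencies occur at each pole and zero magnitude: 6.5 rad/s, 89.5 rad/s, 168 rad/s.
The highest is 168 rad/s.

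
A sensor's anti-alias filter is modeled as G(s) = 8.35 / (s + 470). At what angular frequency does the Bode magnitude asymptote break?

470 rad/s

The single real pole at s = −470 gives a corner at ω = 470 rad/s.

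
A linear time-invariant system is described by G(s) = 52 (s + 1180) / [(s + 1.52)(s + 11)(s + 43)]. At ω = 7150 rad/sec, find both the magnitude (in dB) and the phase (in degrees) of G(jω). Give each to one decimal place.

|j7150 + 1180| = √(7150² + 1180²) = 7247
|j7150 + 1.52| = √(7150² + 1.52²) = 7150
|j7150 + 11| = √(7150² + 11²) = 7150
|j7150 + 43| = √(7150² + 43²) = 7150
|G(j7150)| = 52 × 7247 / (7150 × 7150 × 7150) = 1.0309e-06
20 log₁₀(1.0309e-06) = -119.74 dB
∠(j7150 + 1180) = arctan(7150/1180) = 80.63°
∠(j7150 + 1.52) = arctan(7150/1.52) = 89.99°
∠(j7150 + 11) = arctan(7150/11) = 89.91°
∠(j7150 + 43) = arctan(7150/43) = 89.66°
∠G(j7150) = 80.63° − (89.99° + 89.91° + 89.66°) = -188.93°

|G| = -119.7 dB, ∠G = -188.9°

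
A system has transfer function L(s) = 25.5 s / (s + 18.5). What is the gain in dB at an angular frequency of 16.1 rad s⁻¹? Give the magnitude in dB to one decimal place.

24.5 dB

|j16.1| = 16.1
|j16.1 + 18.5| = √(16.1² + 18.5²) = 24.52
|L(j16.1)| = 25.5 × 16.1 / 24.52 = 16.74
20 log₁₀(16.74) = 24.48 dB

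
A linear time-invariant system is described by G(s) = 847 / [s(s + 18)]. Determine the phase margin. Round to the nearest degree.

Gain crossover: |G(jω)| = 1 at ω ≈ 26.5 rad/s.
∠G(j26.5) = −90° − arctan(26.5/18) ≈ -145.78°
PM = 180° + (-145.78°) = 34.22°

34°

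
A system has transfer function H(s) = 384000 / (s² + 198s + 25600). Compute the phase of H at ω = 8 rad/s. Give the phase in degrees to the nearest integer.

-4°

∠[(j8)² + 198(j8) + 25600] = ∠[25536 + j1584] = 3.55°
∠H(j8) = −3.55° = -3.55°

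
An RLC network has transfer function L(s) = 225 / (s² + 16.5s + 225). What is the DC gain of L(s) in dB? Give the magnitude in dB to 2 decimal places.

L(0) = 225 / 225 = 1
20 log₁₀(1) = 0.000 dB

0.00 dB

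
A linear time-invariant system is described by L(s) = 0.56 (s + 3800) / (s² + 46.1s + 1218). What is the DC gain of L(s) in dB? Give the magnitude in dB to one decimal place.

L(0) = 0.56 × 3800 / 1218 = 1.7471
20 log₁₀(1.7471) = 4.85 dB

4.8 dB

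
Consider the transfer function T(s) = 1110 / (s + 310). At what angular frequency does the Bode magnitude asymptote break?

310 rad s⁻¹

The single real pole at s = −310 gives a corner at ω = 310 rad s⁻¹.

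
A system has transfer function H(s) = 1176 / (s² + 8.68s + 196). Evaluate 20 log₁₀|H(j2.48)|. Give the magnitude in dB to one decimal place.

|(j2.48)² + 8.68(j2.48) + 196| = |189.85 + j21.526| = 191.1
|H(j2.48)| = 1176 / 191.1 = 6.1549
20 log₁₀(6.1549) = 15.78 dB

15.8 dB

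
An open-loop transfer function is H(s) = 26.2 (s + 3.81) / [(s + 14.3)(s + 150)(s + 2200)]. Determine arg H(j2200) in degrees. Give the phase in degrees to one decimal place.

-130.8°

∠(j2200 + 3.81) = arctan(2200/3.81) = 89.90°
∠(j2200 + 14.3) = arctan(2200/14.3) = 89.63°
∠(j2200 + 150) = arctan(2200/150) = 86.10°
∠(j2200 + 2200) = arctan(2200/2200) = 45.00°
∠H(j2200) = 89.90° − (89.63° + 86.10° + 45.00°) = -130.83°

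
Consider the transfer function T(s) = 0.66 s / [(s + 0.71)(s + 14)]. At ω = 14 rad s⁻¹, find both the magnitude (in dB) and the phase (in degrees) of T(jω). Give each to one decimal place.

|j14| = 14
|j14 + 0.71| = √(14² + 0.71²) = 14.02
|j14 + 14| = √(14² + 14²) = 19.8
|T(j14)| = 0.66 × 14 / (14.02 × 19.8) = 0.033292
20 log₁₀(0.033292) = -29.55 dB
∠(j14) = 90.00°
∠(j14 + 0.71) = arctan(14/0.71) = 87.10°
∠(j14 + 14) = arctan(14/14) = 45.00°
∠T(j14) = 90.00° − (87.10° + 45.00°) = -42.10°

|T| = -29.6 dB, ∠T = -42.1°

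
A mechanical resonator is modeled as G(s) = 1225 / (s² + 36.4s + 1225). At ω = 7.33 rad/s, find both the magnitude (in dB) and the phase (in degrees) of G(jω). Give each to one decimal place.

|(j7.33)² + 36.4(j7.33) + 1225| = |1171.3 + j266.81| = 1201
|G(j7.33)| = 1225 / 1201 = 1.0197
20 log₁₀(1.0197) = 0.17 dB
∠[(j7.33)² + 36.4(j7.33) + 1225] = ∠[1171.3 + j266.81] = 12.83°
∠G(j7.33) = −12.83° = -12.83°

|G| = 0.2 dB, ∠G = -12.8 deg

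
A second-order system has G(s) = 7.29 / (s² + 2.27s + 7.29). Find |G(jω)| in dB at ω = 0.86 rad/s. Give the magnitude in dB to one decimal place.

0.6 dB

|(j0.86)² + 2.27(j0.86) + 7.29| = |6.5504 + j1.9522| = 6.835
|G(j0.86)| = 7.29 / 6.835 = 1.0666
20 log₁₀(1.0666) = 0.56 dB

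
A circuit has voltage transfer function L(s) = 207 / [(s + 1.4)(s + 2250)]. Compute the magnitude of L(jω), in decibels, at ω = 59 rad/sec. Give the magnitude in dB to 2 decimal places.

-56.15 dB

|j59 + 1.4| = √(59² + 1.4²) = 59.02
|j59 + 2250| = √(59² + 2250²) = 2251
|L(j59)| = 207 / (59.02 × 2251) = 0.0015583
20 log₁₀(0.0015583) = -56.147 dB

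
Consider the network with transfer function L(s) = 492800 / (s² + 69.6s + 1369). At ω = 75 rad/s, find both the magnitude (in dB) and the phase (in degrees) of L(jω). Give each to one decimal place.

|(j75)² + 69.6(j75) + 1369| = |-4256 + j5220| = 6735
|L(j75)| = 492800 / 6735 = 73.169
20 log₁₀(73.169) = 37.29 dB
∠[(j75)² + 69.6(j75) + 1369] = ∠[-4256 + j5220] = 129.19°
∠L(j75) = −129.19° = -129.19°

|L| = 37.3 dB, ∠L = -129.2°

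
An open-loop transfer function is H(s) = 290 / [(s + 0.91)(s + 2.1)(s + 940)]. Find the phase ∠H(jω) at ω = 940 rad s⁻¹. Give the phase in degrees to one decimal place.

∠(j940 + 0.91) = arctan(940/0.91) = 89.94°
∠(j940 + 2.1) = arctan(940/2.1) = 89.87°
∠(j940 + 940) = arctan(940/940) = 45.00°
∠H(j940) = − (89.94° + 89.87° + 45.00°) = -224.82°

-224.8°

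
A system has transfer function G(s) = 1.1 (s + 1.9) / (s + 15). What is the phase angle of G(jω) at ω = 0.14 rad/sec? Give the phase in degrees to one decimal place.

∠(j0.14 + 1.9) = arctan(0.14/1.9) = 4.21°
∠(j0.14 + 15) = arctan(0.14/15) = 0.53°
∠G(j0.14) = 4.21° − 0.53° = 3.68°

3.7°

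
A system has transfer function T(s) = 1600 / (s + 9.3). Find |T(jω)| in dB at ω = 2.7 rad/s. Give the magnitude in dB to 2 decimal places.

|j2.7 + 9.3| = √(2.7² + 9.3²) = 9.684
|T(j2.7)| = 1600 / 9.684 = 165.22
20 log₁₀(165.22) = 44.361 dB

44.36 dB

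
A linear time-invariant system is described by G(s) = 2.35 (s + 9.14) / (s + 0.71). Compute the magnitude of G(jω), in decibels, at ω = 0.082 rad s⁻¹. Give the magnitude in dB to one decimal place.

29.6 dB

|j0.082 + 9.14| = √(0.082² + 9.14²) = 9.14
|j0.082 + 0.71| = √(0.082² + 0.71²) = 0.7147
|G(j0.082)| = 2.35 × 9.14 / 0.7147 = 30.054
20 log₁₀(30.054) = 29.56 dB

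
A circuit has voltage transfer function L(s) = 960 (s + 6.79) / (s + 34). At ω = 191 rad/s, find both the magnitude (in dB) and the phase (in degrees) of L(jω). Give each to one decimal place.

|j191 + 6.79| = √(191² + 6.79²) = 191.1
|j191 + 34| = √(191² + 34²) = 194
|L(j191)| = 960 × 191.1 / 194 = 945.74
20 log₁₀(945.74) = 59.52 dB
∠(j191 + 6.79) = arctan(191/6.79) = 87.96°
∠(j191 + 34) = arctan(191/34) = 79.91°
∠L(j191) = 87.96° − 79.91° = 8.06°

|L| = 59.5 dB, ∠L = 8.1°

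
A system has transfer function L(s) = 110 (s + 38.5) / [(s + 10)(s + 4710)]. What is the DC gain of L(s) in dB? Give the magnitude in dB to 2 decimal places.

-20.92 dB

L(0) = 110 × 38.5 / (10 × 4710) = 0.089915
20 log₁₀(0.089915) = -20.923 dB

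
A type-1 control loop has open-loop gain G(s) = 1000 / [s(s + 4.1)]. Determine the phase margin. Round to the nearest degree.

Gain crossover: |G(jω)| = 1 at ω ≈ 31.5 rad/sec.
∠G(j31.5) = −90° − arctan(31.5/4.1) ≈ -172.58°
PM = 180° + (-172.58°) = 7.42°

7°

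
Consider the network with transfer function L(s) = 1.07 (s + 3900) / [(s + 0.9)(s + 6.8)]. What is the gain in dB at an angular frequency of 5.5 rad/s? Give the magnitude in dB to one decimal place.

|j5.5 + 3900| = √(5.5² + 3900²) = 3900
|j5.5 + 0.9| = √(5.5² + 0.9²) = 5.573
|j5.5 + 6.8| = √(5.5² + 6.8²) = 8.746
|L(j5.5)| = 1.07 × 3900 / (5.573 × 8.746) = 85.614
20 log₁₀(85.614) = 38.65 dB

38.7 dB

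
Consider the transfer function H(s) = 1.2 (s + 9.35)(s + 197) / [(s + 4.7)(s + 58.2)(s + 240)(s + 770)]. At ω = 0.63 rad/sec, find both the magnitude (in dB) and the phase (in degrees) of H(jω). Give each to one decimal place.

|j0.63 + 9.35| = √(0.63² + 9.35²) = 9.371
|j0.63 + 197| = √(0.63² + 197²) = 197
|j0.63 + 4.7| = √(0.63² + 4.7²) = 4.742
|j0.63 + 58.2| = √(0.63² + 58.2²) = 58.2
|j0.63 + 240| = √(0.63² + 240²) = 240
|j0.63 + 770| = √(0.63² + 770²) = 770
|H(j0.63)| = 1.2 × 9.371 × 197 / (4.742 × 58.2 × 240 × 770) = 4.3434e-05
20 log₁₀(4.3434e-05) = -87.24 dB
∠(j0.63 + 9.35) = arctan(0.63/9.35) = 3.85°
∠(j0.63 + 197) = arctan(0.63/197) = 0.18°
∠(j0.63 + 4.7) = arctan(0.63/4.7) = 7.63°
∠(j0.63 + 58.2) = arctan(0.63/58.2) = 0.62°
∠(j0.63 + 240) = arctan(0.63/240) = 0.15°
∠(j0.63 + 770) = arctan(0.63/770) = 0.05°
∠H(j0.63) = 3.85° + 0.18° − (7.63° + 0.62° + 0.15° + 0.05°) = -4.41°

|H| = -87.2 dB, ∠H = -4.4°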